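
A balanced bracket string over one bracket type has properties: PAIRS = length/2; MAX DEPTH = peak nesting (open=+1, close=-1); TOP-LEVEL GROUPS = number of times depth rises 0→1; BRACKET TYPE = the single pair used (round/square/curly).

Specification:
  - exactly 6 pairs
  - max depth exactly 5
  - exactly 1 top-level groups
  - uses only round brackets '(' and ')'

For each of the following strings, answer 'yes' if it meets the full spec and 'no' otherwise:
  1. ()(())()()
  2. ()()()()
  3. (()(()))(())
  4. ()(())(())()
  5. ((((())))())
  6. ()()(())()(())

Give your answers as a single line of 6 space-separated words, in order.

String 1 '()(())()()': depth seq [1 0 1 2 1 0 1 0 1 0]
  -> pairs=5 depth=2 groups=4 -> no
String 2 '()()()()': depth seq [1 0 1 0 1 0 1 0]
  -> pairs=4 depth=1 groups=4 -> no
String 3 '(()(()))(())': depth seq [1 2 1 2 3 2 1 0 1 2 1 0]
  -> pairs=6 depth=3 groups=2 -> no
String 4 '()(())(())()': depth seq [1 0 1 2 1 0 1 2 1 0 1 0]
  -> pairs=6 depth=2 groups=4 -> no
String 5 '((((())))())': depth seq [1 2 3 4 5 4 3 2 1 2 1 0]
  -> pairs=6 depth=5 groups=1 -> yes
String 6 '()()(())()(())': depth seq [1 0 1 0 1 2 1 0 1 0 1 2 1 0]
  -> pairs=7 depth=2 groups=5 -> no

Answer: no no no no yes no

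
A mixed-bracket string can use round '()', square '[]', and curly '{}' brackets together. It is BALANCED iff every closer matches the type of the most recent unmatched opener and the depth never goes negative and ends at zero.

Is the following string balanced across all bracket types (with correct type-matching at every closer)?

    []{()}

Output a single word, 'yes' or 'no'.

pos 0: push '['; stack = [
pos 1: ']' matches '['; pop; stack = (empty)
pos 2: push '{'; stack = {
pos 3: push '('; stack = {(
pos 4: ')' matches '('; pop; stack = {
pos 5: '}' matches '{'; pop; stack = (empty)
end: stack empty → VALID
Verdict: properly nested → yes

Answer: yes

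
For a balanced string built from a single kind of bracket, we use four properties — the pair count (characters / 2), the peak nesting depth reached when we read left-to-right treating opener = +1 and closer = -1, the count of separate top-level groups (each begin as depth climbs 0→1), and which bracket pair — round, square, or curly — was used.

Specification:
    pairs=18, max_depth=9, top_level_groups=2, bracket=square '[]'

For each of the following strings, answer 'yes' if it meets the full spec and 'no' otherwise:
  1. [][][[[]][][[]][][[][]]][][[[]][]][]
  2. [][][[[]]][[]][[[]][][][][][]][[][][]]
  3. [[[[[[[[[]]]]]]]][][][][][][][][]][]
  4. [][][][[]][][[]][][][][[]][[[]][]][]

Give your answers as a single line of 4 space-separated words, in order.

Answer: no no yes no

Derivation:
String 1 '[][][[[]][][[]][][[][]]][][[[]][]][]': depth seq [1 0 1 0 1 2 3 2 1 2 1 2 3 2 1 2 1 2 3 2 3 2 1 0 1 0 1 2 3 2 1 2 1 0 1 0]
  -> pairs=18 depth=3 groups=6 -> no
String 2 '[][][[[]]][[]][[[]][][][][][]][[][][]]': depth seq [1 0 1 0 1 2 3 2 1 0 1 2 1 0 1 2 3 2 1 2 1 2 1 2 1 2 1 2 1 0 1 2 1 2 1 2 1 0]
  -> pairs=19 depth=3 groups=6 -> no
String 3 '[[[[[[[[[]]]]]]]][][][][][][][][]][]': depth seq [1 2 3 4 5 6 7 8 9 8 7 6 5 4 3 2 1 2 1 2 1 2 1 2 1 2 1 2 1 2 1 2 1 0 1 0]
  -> pairs=18 depth=9 groups=2 -> yes
String 4 '[][][][[]][][[]][][][][[]][[[]][]][]': depth seq [1 0 1 0 1 0 1 2 1 0 1 0 1 2 1 0 1 0 1 0 1 0 1 2 1 0 1 2 3 2 1 2 1 0 1 0]
  -> pairs=18 depth=3 groups=12 -> no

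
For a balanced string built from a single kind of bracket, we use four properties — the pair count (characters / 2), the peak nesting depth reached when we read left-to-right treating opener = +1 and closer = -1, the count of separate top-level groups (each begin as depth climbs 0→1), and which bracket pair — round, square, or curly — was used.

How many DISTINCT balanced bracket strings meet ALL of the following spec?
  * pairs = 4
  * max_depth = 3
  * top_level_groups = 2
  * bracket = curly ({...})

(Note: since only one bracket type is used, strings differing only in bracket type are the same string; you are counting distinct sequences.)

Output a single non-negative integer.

Spec: pairs=4 depth=3 groups=2
Count(depth <= 3) = 5
Count(depth <= 2) = 3
Count(depth == 3) = 5 - 3 = 2

Answer: 2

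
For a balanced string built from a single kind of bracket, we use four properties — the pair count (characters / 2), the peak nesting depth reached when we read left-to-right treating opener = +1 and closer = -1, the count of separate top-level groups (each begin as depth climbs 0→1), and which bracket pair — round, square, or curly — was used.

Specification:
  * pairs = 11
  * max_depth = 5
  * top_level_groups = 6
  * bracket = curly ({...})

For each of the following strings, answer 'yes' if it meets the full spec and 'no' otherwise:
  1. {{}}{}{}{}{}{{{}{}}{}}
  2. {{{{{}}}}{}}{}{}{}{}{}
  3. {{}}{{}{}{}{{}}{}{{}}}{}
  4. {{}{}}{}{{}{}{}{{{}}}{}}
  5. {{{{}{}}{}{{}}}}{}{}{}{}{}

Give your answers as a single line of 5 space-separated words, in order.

Answer: no yes no no no

Derivation:
String 1 '{{}}{}{}{}{}{{{}{}}{}}': depth seq [1 2 1 0 1 0 1 0 1 0 1 0 1 2 3 2 3 2 1 2 1 0]
  -> pairs=11 depth=3 groups=6 -> no
String 2 '{{{{{}}}}{}}{}{}{}{}{}': depth seq [1 2 3 4 5 4 3 2 1 2 1 0 1 0 1 0 1 0 1 0 1 0]
  -> pairs=11 depth=5 groups=6 -> yes
String 3 '{{}}{{}{}{}{{}}{}{{}}}{}': depth seq [1 2 1 0 1 2 1 2 1 2 1 2 3 2 1 2 1 2 3 2 1 0 1 0]
  -> pairs=12 depth=3 groups=3 -> no
String 4 '{{}{}}{}{{}{}{}{{{}}}{}}': depth seq [1 2 1 2 1 0 1 0 1 2 1 2 1 2 1 2 3 4 3 2 1 2 1 0]
  -> pairs=12 depth=4 groups=3 -> no
String 5 '{{{{}{}}{}{{}}}}{}{}{}{}{}': depth seq [1 2 3 4 3 4 3 2 3 2 3 4 3 2 1 0 1 0 1 0 1 0 1 0 1 0]
  -> pairs=13 depth=4 groups=6 -> no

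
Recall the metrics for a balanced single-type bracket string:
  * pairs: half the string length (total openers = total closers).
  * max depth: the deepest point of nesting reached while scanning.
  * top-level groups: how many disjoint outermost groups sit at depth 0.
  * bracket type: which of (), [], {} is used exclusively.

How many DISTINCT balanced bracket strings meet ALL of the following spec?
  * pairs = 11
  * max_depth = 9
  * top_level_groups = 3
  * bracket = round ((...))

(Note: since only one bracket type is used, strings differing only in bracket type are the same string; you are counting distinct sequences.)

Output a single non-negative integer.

Answer: 3

Derivation:
Spec: pairs=11 depth=9 groups=3
Count(depth <= 9) = 11934
Count(depth <= 8) = 11931
Count(depth == 9) = 11934 - 11931 = 3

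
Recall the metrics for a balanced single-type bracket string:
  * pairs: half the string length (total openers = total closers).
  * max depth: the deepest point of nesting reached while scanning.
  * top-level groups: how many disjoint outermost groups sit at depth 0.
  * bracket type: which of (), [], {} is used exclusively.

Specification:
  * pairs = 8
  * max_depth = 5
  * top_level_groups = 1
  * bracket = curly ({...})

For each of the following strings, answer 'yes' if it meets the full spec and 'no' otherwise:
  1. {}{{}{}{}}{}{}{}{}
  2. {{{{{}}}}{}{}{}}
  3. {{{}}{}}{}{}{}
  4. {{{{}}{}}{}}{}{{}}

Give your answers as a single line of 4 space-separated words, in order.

String 1 '{}{{}{}{}}{}{}{}{}': depth seq [1 0 1 2 1 2 1 2 1 0 1 0 1 0 1 0 1 0]
  -> pairs=9 depth=2 groups=6 -> no
String 2 '{{{{{}}}}{}{}{}}': depth seq [1 2 3 4 5 4 3 2 1 2 1 2 1 2 1 0]
  -> pairs=8 depth=5 groups=1 -> yes
String 3 '{{{}}{}}{}{}{}': depth seq [1 2 3 2 1 2 1 0 1 0 1 0 1 0]
  -> pairs=7 depth=3 groups=4 -> no
String 4 '{{{{}}{}}{}}{}{{}}': depth seq [1 2 3 4 3 2 3 2 1 2 1 0 1 0 1 2 1 0]
  -> pairs=9 depth=4 groups=3 -> no

Answer: no yes no no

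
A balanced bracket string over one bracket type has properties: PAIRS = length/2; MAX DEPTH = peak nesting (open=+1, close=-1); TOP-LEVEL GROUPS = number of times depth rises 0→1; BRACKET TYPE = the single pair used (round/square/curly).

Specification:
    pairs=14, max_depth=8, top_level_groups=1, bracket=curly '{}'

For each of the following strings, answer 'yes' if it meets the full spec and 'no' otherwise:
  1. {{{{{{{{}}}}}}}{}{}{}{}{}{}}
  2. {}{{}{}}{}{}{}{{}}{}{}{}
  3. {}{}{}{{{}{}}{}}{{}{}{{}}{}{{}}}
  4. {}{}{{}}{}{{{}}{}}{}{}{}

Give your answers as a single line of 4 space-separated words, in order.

String 1 '{{{{{{{{}}}}}}}{}{}{}{}{}{}}': depth seq [1 2 3 4 5 6 7 8 7 6 5 4 3 2 1 2 1 2 1 2 1 2 1 2 1 2 1 0]
  -> pairs=14 depth=8 groups=1 -> yes
String 2 '{}{{}{}}{}{}{}{{}}{}{}{}': depth seq [1 0 1 2 1 2 1 0 1 0 1 0 1 0 1 2 1 0 1 0 1 0 1 0]
  -> pairs=12 depth=2 groups=9 -> no
String 3 '{}{}{}{{{}{}}{}}{{}{}{{}}{}{{}}}': depth seq [1 0 1 0 1 0 1 2 3 2 3 2 1 2 1 0 1 2 1 2 1 2 3 2 1 2 1 2 3 2 1 0]
  -> pairs=16 depth=3 groups=5 -> no
String 4 '{}{}{{}}{}{{{}}{}}{}{}{}': depth seq [1 0 1 0 1 2 1 0 1 0 1 2 3 2 1 2 1 0 1 0 1 0 1 0]
  -> pairs=12 depth=3 groups=8 -> no

Answer: yes no no no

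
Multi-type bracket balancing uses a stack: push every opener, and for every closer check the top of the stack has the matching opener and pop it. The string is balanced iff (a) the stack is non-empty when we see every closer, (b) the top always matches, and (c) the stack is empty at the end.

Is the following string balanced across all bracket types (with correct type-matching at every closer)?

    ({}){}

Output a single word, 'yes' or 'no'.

pos 0: push '('; stack = (
pos 1: push '{'; stack = ({
pos 2: '}' matches '{'; pop; stack = (
pos 3: ')' matches '('; pop; stack = (empty)
pos 4: push '{'; stack = {
pos 5: '}' matches '{'; pop; stack = (empty)
end: stack empty → VALID
Verdict: properly nested → yes

Answer: yes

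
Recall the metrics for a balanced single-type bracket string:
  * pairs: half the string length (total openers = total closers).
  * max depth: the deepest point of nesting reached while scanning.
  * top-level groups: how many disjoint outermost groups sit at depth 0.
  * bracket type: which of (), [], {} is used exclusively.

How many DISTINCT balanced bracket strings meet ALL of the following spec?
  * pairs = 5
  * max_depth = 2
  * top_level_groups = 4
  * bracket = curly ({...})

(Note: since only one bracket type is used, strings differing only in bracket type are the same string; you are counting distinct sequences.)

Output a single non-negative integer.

Spec: pairs=5 depth=2 groups=4
Count(depth <= 2) = 4
Count(depth <= 1) = 0
Count(depth == 2) = 4 - 0 = 4

Answer: 4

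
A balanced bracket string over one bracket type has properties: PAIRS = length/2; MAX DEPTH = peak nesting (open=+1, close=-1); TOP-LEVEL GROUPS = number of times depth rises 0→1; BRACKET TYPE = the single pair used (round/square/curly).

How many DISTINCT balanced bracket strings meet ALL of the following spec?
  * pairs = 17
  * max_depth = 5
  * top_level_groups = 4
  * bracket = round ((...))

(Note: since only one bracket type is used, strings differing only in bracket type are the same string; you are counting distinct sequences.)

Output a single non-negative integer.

Spec: pairs=17 depth=5 groups=4
Count(depth <= 5) = 9399296
Count(depth <= 4) = 4282864
Count(depth == 5) = 9399296 - 4282864 = 5116432

Answer: 5116432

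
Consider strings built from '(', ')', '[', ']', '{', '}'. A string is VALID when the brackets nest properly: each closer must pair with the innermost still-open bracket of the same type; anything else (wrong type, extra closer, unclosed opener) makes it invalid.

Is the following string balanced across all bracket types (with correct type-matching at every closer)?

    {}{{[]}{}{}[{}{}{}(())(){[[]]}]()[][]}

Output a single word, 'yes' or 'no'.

pos 0: push '{'; stack = {
pos 1: '}' matches '{'; pop; stack = (empty)
pos 2: push '{'; stack = {
pos 3: push '{'; stack = {{
pos 4: push '['; stack = {{[
pos 5: ']' matches '['; pop; stack = {{
pos 6: '}' matches '{'; pop; stack = {
pos 7: push '{'; stack = {{
pos 8: '}' matches '{'; pop; stack = {
pos 9: push '{'; stack = {{
pos 10: '}' matches '{'; pop; stack = {
pos 11: push '['; stack = {[
pos 12: push '{'; stack = {[{
pos 13: '}' matches '{'; pop; stack = {[
pos 14: push '{'; stack = {[{
pos 15: '}' matches '{'; pop; stack = {[
pos 16: push '{'; stack = {[{
pos 17: '}' matches '{'; pop; stack = {[
pos 18: push '('; stack = {[(
pos 19: push '('; stack = {[((
pos 20: ')' matches '('; pop; stack = {[(
pos 21: ')' matches '('; pop; stack = {[
pos 22: push '('; stack = {[(
pos 23: ')' matches '('; pop; stack = {[
pos 24: push '{'; stack = {[{
pos 25: push '['; stack = {[{[
pos 26: push '['; stack = {[{[[
pos 27: ']' matches '['; pop; stack = {[{[
pos 28: ']' matches '['; pop; stack = {[{
pos 29: '}' matches '{'; pop; stack = {[
pos 30: ']' matches '['; pop; stack = {
pos 31: push '('; stack = {(
pos 32: ')' matches '('; pop; stack = {
pos 33: push '['; stack = {[
pos 34: ']' matches '['; pop; stack = {
pos 35: push '['; stack = {[
pos 36: ']' matches '['; pop; stack = {
pos 37: '}' matches '{'; pop; stack = (empty)
end: stack empty → VALID
Verdict: properly nested → yes

Answer: yes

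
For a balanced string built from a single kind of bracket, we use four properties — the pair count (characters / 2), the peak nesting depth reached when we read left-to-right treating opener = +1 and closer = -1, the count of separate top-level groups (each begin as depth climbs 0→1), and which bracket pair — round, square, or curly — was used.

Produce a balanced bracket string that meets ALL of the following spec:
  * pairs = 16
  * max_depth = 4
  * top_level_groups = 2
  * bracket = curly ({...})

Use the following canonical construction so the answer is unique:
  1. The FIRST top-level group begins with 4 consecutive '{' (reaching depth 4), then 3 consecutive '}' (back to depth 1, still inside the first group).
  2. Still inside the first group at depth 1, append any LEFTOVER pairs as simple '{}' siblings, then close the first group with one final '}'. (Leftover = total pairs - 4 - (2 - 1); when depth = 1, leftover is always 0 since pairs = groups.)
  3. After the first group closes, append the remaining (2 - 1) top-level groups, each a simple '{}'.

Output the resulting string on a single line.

Answer: {{{{}}}{}{}{}{}{}{}{}{}{}{}{}}{}

Derivation:
Spec: pairs=16 depth=4 groups=2
Leftover pairs = 16 - 4 - (2-1) = 11
First group: deep chain of depth 4 + 11 sibling pairs
Remaining 1 groups: simple '{}' each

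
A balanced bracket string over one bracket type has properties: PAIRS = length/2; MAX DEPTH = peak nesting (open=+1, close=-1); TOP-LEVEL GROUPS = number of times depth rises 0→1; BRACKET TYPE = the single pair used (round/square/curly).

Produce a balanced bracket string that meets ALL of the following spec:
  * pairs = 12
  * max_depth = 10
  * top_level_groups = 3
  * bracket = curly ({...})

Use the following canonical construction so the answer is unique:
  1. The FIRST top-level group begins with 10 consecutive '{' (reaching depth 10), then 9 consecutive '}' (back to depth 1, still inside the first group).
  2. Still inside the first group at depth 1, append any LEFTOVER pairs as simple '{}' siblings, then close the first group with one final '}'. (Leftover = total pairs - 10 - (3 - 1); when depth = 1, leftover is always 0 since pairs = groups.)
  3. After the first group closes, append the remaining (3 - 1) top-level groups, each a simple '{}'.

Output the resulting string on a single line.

Spec: pairs=12 depth=10 groups=3
Leftover pairs = 12 - 10 - (3-1) = 0
First group: deep chain of depth 10 + 0 sibling pairs
Remaining 2 groups: simple '{}' each

Answer: {{{{{{{{{{}}}}}}}}}}{}{}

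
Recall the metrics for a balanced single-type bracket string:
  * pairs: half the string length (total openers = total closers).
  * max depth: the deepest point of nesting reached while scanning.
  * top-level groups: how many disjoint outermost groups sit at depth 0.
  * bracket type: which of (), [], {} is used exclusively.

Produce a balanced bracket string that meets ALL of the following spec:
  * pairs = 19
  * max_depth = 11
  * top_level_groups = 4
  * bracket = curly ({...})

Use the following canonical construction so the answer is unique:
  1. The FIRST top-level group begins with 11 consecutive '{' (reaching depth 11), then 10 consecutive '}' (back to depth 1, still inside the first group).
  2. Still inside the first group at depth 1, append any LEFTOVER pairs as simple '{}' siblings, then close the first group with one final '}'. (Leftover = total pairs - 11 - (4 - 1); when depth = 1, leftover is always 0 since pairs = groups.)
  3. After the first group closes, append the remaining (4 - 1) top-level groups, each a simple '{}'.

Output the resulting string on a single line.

Spec: pairs=19 depth=11 groups=4
Leftover pairs = 19 - 11 - (4-1) = 5
First group: deep chain of depth 11 + 5 sibling pairs
Remaining 3 groups: simple '{}' each

Answer: {{{{{{{{{{{}}}}}}}}}}{}{}{}{}{}}{}{}{}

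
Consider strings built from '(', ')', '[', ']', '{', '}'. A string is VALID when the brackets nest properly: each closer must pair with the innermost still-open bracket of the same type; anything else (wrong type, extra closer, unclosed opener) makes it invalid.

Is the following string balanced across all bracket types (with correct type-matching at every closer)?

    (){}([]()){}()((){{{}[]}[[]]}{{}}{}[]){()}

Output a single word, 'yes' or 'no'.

Answer: yes

Derivation:
pos 0: push '('; stack = (
pos 1: ')' matches '('; pop; stack = (empty)
pos 2: push '{'; stack = {
pos 3: '}' matches '{'; pop; stack = (empty)
pos 4: push '('; stack = (
pos 5: push '['; stack = ([
pos 6: ']' matches '['; pop; stack = (
pos 7: push '('; stack = ((
pos 8: ')' matches '('; pop; stack = (
pos 9: ')' matches '('; pop; stack = (empty)
pos 10: push '{'; stack = {
pos 11: '}' matches '{'; pop; stack = (empty)
pos 12: push '('; stack = (
pos 13: ')' matches '('; pop; stack = (empty)
pos 14: push '('; stack = (
pos 15: push '('; stack = ((
pos 16: ')' matches '('; pop; stack = (
pos 17: push '{'; stack = ({
pos 18: push '{'; stack = ({{
pos 19: push '{'; stack = ({{{
pos 20: '}' matches '{'; pop; stack = ({{
pos 21: push '['; stack = ({{[
pos 22: ']' matches '['; pop; stack = ({{
pos 23: '}' matches '{'; pop; stack = ({
pos 24: push '['; stack = ({[
pos 25: push '['; stack = ({[[
pos 26: ']' matches '['; pop; stack = ({[
pos 27: ']' matches '['; pop; stack = ({
pos 28: '}' matches '{'; pop; stack = (
pos 29: push '{'; stack = ({
pos 30: push '{'; stack = ({{
pos 31: '}' matches '{'; pop; stack = ({
pos 32: '}' matches '{'; pop; stack = (
pos 33: push '{'; stack = ({
pos 34: '}' matches '{'; pop; stack = (
pos 35: push '['; stack = ([
pos 36: ']' matches '['; pop; stack = (
pos 37: ')' matches '('; pop; stack = (empty)
pos 38: push '{'; stack = {
pos 39: push '('; stack = {(
pos 40: ')' matches '('; pop; stack = {
pos 41: '}' matches '{'; pop; stack = (empty)
end: stack empty → VALID
Verdict: properly nested → yes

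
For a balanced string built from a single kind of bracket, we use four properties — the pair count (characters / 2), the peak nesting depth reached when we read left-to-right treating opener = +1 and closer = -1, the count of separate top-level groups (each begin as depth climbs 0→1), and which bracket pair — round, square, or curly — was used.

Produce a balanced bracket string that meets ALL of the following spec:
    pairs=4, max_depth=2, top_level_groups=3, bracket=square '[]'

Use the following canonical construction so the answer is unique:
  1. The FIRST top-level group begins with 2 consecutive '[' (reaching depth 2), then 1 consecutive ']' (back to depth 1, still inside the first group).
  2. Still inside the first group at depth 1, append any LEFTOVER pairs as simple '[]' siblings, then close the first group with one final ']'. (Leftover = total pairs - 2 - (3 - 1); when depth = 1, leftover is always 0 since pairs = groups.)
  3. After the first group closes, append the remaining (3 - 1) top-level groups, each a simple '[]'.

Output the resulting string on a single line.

Spec: pairs=4 depth=2 groups=3
Leftover pairs = 4 - 2 - (3-1) = 0
First group: deep chain of depth 2 + 0 sibling pairs
Remaining 2 groups: simple '[]' each

Answer: [[]][][]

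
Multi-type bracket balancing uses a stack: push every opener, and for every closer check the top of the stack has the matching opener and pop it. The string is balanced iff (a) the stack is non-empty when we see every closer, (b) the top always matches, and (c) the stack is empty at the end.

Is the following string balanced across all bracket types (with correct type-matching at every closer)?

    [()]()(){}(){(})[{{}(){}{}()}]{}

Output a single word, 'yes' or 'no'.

Answer: no

Derivation:
pos 0: push '['; stack = [
pos 1: push '('; stack = [(
pos 2: ')' matches '('; pop; stack = [
pos 3: ']' matches '['; pop; stack = (empty)
pos 4: push '('; stack = (
pos 5: ')' matches '('; pop; stack = (empty)
pos 6: push '('; stack = (
pos 7: ')' matches '('; pop; stack = (empty)
pos 8: push '{'; stack = {
pos 9: '}' matches '{'; pop; stack = (empty)
pos 10: push '('; stack = (
pos 11: ')' matches '('; pop; stack = (empty)
pos 12: push '{'; stack = {
pos 13: push '('; stack = {(
pos 14: saw closer '}' but top of stack is '(' (expected ')') → INVALID
Verdict: type mismatch at position 14: '}' closes '(' → no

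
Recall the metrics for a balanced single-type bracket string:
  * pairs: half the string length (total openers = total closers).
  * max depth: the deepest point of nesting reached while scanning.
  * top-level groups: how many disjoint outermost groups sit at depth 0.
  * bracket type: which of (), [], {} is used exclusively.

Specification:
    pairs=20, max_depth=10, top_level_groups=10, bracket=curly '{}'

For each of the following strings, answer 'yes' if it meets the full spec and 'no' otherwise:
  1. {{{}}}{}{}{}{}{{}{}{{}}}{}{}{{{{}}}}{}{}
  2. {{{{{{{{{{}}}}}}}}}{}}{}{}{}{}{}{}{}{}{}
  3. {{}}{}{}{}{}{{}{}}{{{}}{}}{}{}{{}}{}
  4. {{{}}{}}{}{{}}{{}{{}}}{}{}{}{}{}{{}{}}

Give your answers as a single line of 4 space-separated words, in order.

String 1 '{{{}}}{}{}{}{}{{}{}{{}}}{}{}{{{{}}}}{}{}': depth seq [1 2 3 2 1 0 1 0 1 0 1 0 1 0 1 2 1 2 1 2 3 2 1 0 1 0 1 0 1 2 3 4 3 2 1 0 1 0 1 0]
  -> pairs=20 depth=4 groups=11 -> no
String 2 '{{{{{{{{{{}}}}}}}}}{}}{}{}{}{}{}{}{}{}{}': depth seq [1 2 3 4 5 6 7 8 9 10 9 8 7 6 5 4 3 2 1 2 1 0 1 0 1 0 1 0 1 0 1 0 1 0 1 0 1 0 1 0]
  -> pairs=20 depth=10 groups=10 -> yes
String 3 '{{}}{}{}{}{}{{}{}}{{{}}{}}{}{}{{}}{}': depth seq [1 2 1 0 1 0 1 0 1 0 1 0 1 2 1 2 1 0 1 2 3 2 1 2 1 0 1 0 1 0 1 2 1 0 1 0]
  -> pairs=18 depth=3 groups=11 -> no
String 4 '{{{}}{}}{}{{}}{{}{{}}}{}{}{}{}{}{{}{}}': depth seq [1 2 3 2 1 2 1 0 1 0 1 2 1 0 1 2 1 2 3 2 1 0 1 0 1 0 1 0 1 0 1 0 1 2 1 2 1 0]
  -> pairs=19 depth=3 groups=10 -> no

Answer: no yes no no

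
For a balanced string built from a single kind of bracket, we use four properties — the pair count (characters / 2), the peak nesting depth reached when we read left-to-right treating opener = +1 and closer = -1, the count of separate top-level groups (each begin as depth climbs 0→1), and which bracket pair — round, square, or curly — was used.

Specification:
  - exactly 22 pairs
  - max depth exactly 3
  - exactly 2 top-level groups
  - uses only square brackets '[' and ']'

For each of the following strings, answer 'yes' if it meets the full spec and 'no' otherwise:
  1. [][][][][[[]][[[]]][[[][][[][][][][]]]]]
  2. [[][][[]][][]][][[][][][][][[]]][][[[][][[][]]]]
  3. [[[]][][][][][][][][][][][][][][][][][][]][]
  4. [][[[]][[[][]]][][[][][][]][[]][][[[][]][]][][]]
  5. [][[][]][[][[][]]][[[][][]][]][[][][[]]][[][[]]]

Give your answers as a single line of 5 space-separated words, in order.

String 1 '[][][][][[[]][[[]]][[[][][[][][][][]]]]]': depth seq [1 0 1 0 1 0 1 0 1 2 3 2 1 2 3 4 3 2 1 2 3 4 3 4 3 4 5 4 5 4 5 4 5 4 5 4 3 2 1 0]
  -> pairs=20 depth=5 groups=5 -> no
String 2 '[[][][[]][][]][][[][][][][][[]]][][[[][][[][]]]]': depth seq [1 2 1 2 1 2 3 2 1 2 1 2 1 0 1 0 1 2 1 2 1 2 1 2 1 2 1 2 3 2 1 0 1 0 1 2 3 2 3 2 3 4 3 4 3 2 1 0]
  -> pairs=24 depth=4 groups=5 -> no
String 3 '[[[]][][][][][][][][][][][][][][][][][][]][]': depth seq [1 2 3 2 1 2 1 2 1 2 1 2 1 2 1 2 1 2 1 2 1 2 1 2 1 2 1 2 1 2 1 2 1 2 1 2 1 2 1 2 1 0 1 0]
  -> pairs=22 depth=3 groups=2 -> yes
String 4 '[][[[]][[[][]]][][[][][][]][[]][][[[][]][]][][]]': depth seq [1 0 1 2 3 2 1 2 3 4 3 4 3 2 1 2 1 2 3 2 3 2 3 2 3 2 1 2 3 2 1 2 1 2 3 4 3 4 3 2 3 2 1 2 1 2 1 0]
  -> pairs=24 depth=4 groups=2 -> no
String 5 '[][[][]][[][[][]]][[[][][]][]][[][][[]]][[][[]]]': depth seq [1 0 1 2 1 2 1 0 1 2 1 2 3 2 3 2 1 0 1 2 3 2 3 2 3 2 1 2 1 0 1 2 1 2 1 2 3 2 1 0 1 2 1 2 3 2 1 0]
  -> pairs=24 depth=3 groups=6 -> no

Answer: no no yes no no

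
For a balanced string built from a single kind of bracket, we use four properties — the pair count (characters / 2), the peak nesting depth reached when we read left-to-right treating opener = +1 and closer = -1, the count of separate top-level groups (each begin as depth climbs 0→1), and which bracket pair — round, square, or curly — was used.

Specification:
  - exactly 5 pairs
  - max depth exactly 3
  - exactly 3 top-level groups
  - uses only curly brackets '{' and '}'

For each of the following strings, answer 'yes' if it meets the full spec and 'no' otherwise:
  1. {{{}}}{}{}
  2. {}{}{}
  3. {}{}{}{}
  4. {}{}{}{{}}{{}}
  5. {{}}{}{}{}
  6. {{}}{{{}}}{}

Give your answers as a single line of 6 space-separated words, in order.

String 1 '{{{}}}{}{}': depth seq [1 2 3 2 1 0 1 0 1 0]
  -> pairs=5 depth=3 groups=3 -> yes
String 2 '{}{}{}': depth seq [1 0 1 0 1 0]
  -> pairs=3 depth=1 groups=3 -> no
String 3 '{}{}{}{}': depth seq [1 0 1 0 1 0 1 0]
  -> pairs=4 depth=1 groups=4 -> no
String 4 '{}{}{}{{}}{{}}': depth seq [1 0 1 0 1 0 1 2 1 0 1 2 1 0]
  -> pairs=7 depth=2 groups=5 -> no
String 5 '{{}}{}{}{}': depth seq [1 2 1 0 1 0 1 0 1 0]
  -> pairs=5 depth=2 groups=4 -> no
String 6 '{{}}{{{}}}{}': depth seq [1 2 1 0 1 2 3 2 1 0 1 0]
  -> pairs=6 depth=3 groups=3 -> no

Answer: yes no no no no no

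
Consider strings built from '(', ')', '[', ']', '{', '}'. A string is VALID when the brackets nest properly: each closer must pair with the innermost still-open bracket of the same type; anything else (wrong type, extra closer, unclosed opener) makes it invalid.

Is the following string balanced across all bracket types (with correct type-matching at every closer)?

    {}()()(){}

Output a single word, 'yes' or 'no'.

Answer: yes

Derivation:
pos 0: push '{'; stack = {
pos 1: '}' matches '{'; pop; stack = (empty)
pos 2: push '('; stack = (
pos 3: ')' matches '('; pop; stack = (empty)
pos 4: push '('; stack = (
pos 5: ')' matches '('; pop; stack = (empty)
pos 6: push '('; stack = (
pos 7: ')' matches '('; pop; stack = (empty)
pos 8: push '{'; stack = {
pos 9: '}' matches '{'; pop; stack = (empty)
end: stack empty → VALID
Verdict: properly nested → yes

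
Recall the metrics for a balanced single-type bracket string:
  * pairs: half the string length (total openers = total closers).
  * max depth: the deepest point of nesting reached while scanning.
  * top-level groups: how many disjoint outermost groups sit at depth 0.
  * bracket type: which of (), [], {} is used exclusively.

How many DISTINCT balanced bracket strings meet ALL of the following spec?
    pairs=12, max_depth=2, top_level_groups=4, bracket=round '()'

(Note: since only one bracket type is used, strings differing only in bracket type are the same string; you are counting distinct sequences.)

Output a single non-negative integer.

Answer: 165

Derivation:
Spec: pairs=12 depth=2 groups=4
Count(depth <= 2) = 165
Count(depth <= 1) = 0
Count(depth == 2) = 165 - 0 = 165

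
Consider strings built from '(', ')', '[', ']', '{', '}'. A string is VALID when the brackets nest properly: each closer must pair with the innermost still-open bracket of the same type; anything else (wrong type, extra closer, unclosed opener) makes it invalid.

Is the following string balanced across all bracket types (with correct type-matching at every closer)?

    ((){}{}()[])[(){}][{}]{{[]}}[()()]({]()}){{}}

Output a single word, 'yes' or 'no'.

Answer: no

Derivation:
pos 0: push '('; stack = (
pos 1: push '('; stack = ((
pos 2: ')' matches '('; pop; stack = (
pos 3: push '{'; stack = ({
pos 4: '}' matches '{'; pop; stack = (
pos 5: push '{'; stack = ({
pos 6: '}' matches '{'; pop; stack = (
pos 7: push '('; stack = ((
pos 8: ')' matches '('; pop; stack = (
pos 9: push '['; stack = ([
pos 10: ']' matches '['; pop; stack = (
pos 11: ')' matches '('; pop; stack = (empty)
pos 12: push '['; stack = [
pos 13: push '('; stack = [(
pos 14: ')' matches '('; pop; stack = [
pos 15: push '{'; stack = [{
pos 16: '}' matches '{'; pop; stack = [
pos 17: ']' matches '['; pop; stack = (empty)
pos 18: push '['; stack = [
pos 19: push '{'; stack = [{
pos 20: '}' matches '{'; pop; stack = [
pos 21: ']' matches '['; pop; stack = (empty)
pos 22: push '{'; stack = {
pos 23: push '{'; stack = {{
pos 24: push '['; stack = {{[
pos 25: ']' matches '['; pop; stack = {{
pos 26: '}' matches '{'; pop; stack = {
pos 27: '}' matches '{'; pop; stack = (empty)
pos 28: push '['; stack = [
pos 29: push '('; stack = [(
pos 30: ')' matches '('; pop; stack = [
pos 31: push '('; stack = [(
pos 32: ')' matches '('; pop; stack = [
pos 33: ']' matches '['; pop; stack = (empty)
pos 34: push '('; stack = (
pos 35: push '{'; stack = ({
pos 36: saw closer ']' but top of stack is '{' (expected '}') → INVALID
Verdict: type mismatch at position 36: ']' closes '{' → no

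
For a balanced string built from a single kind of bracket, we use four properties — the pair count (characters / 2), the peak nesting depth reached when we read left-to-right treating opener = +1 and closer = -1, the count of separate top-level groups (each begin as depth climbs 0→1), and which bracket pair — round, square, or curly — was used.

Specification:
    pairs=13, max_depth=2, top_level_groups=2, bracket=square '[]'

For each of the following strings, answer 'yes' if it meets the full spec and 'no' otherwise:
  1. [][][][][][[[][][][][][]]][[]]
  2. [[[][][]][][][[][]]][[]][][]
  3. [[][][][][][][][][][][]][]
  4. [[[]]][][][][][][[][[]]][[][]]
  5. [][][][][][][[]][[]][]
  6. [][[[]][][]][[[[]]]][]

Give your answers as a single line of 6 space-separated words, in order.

Answer: no no yes no no no

Derivation:
String 1 '[][][][][][[[][][][][][]]][[]]': depth seq [1 0 1 0 1 0 1 0 1 0 1 2 3 2 3 2 3 2 3 2 3 2 3 2 1 0 1 2 1 0]
  -> pairs=15 depth=3 groups=7 -> no
String 2 '[[[][][]][][][[][]]][[]][][]': depth seq [1 2 3 2 3 2 3 2 1 2 1 2 1 2 3 2 3 2 1 0 1 2 1 0 1 0 1 0]
  -> pairs=14 depth=3 groups=4 -> no
String 3 '[[][][][][][][][][][][]][]': depth seq [1 2 1 2 1 2 1 2 1 2 1 2 1 2 1 2 1 2 1 2 1 2 1 0 1 0]
  -> pairs=13 depth=2 groups=2 -> yes
String 4 '[[[]]][][][][][][[][[]]][[][]]': depth seq [1 2 3 2 1 0 1 0 1 0 1 0 1 0 1 0 1 2 1 2 3 2 1 0 1 2 1 2 1 0]
  -> pairs=15 depth=3 groups=8 -> no
String 5 '[][][][][][][[]][[]][]': depth seq [1 0 1 0 1 0 1 0 1 0 1 0 1 2 1 0 1 2 1 0 1 0]
  -> pairs=11 depth=2 groups=9 -> no
String 6 '[][[[]][][]][[[[]]]][]': depth seq [1 0 1 2 3 2 1 2 1 2 1 0 1 2 3 4 3 2 1 0 1 0]
  -> pairs=11 depth=4 groups=4 -> no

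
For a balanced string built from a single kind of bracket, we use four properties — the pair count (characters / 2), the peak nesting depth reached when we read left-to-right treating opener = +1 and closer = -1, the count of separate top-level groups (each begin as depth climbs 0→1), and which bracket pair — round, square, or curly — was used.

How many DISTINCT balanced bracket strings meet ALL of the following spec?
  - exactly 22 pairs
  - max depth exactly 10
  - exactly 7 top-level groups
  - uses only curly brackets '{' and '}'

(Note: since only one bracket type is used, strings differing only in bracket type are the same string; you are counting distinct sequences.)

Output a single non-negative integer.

Answer: 6904737

Derivation:
Spec: pairs=22 depth=10 groups=7
Count(depth <= 10) = 1769741106
Count(depth <= 9) = 1762836369
Count(depth == 10) = 1769741106 - 1762836369 = 6904737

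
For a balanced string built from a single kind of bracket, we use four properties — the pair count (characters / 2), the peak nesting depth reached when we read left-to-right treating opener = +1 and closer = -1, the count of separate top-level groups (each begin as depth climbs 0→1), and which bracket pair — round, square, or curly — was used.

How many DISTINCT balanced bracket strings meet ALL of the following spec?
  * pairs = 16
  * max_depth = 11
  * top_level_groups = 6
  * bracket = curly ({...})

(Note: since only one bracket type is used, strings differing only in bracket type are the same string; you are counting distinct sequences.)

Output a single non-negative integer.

Answer: 6

Derivation:
Spec: pairs=16 depth=11 groups=6
Count(depth <= 11) = 1225785
Count(depth <= 10) = 1225779
Count(depth == 11) = 1225785 - 1225779 = 6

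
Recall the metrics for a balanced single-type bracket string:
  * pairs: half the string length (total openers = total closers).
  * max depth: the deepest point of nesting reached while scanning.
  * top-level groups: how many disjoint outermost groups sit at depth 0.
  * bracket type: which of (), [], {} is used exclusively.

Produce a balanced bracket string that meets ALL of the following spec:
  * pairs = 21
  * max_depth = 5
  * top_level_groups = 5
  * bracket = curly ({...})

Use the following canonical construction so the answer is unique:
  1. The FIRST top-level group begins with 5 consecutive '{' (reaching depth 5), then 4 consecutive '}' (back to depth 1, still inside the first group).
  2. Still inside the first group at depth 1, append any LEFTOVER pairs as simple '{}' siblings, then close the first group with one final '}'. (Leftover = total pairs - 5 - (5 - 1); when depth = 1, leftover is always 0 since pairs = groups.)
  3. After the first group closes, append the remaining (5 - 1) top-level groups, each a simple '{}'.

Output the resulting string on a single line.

Answer: {{{{{}}}}{}{}{}{}{}{}{}{}{}{}{}{}}{}{}{}{}

Derivation:
Spec: pairs=21 depth=5 groups=5
Leftover pairs = 21 - 5 - (5-1) = 12
First group: deep chain of depth 5 + 12 sibling pairs
Remaining 4 groups: simple '{}' each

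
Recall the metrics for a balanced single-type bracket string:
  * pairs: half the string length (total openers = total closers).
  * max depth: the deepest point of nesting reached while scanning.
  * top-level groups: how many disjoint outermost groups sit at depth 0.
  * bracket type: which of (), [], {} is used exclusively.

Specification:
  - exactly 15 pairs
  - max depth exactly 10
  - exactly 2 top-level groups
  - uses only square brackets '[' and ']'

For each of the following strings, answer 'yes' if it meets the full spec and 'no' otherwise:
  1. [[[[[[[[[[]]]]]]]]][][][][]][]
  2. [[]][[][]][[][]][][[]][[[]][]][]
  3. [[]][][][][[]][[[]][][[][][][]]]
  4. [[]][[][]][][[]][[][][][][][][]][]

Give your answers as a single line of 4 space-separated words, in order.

String 1 '[[[[[[[[[[]]]]]]]]][][][][]][]': depth seq [1 2 3 4 5 6 7 8 9 10 9 8 7 6 5 4 3 2 1 2 1 2 1 2 1 2 1 0 1 0]
  -> pairs=15 depth=10 groups=2 -> yes
String 2 '[[]][[][]][[][]][][[]][[[]][]][]': depth seq [1 2 1 0 1 2 1 2 1 0 1 2 1 2 1 0 1 0 1 2 1 0 1 2 3 2 1 2 1 0 1 0]
  -> pairs=16 depth=3 groups=7 -> no
String 3 '[[]][][][][[]][[[]][][[][][][]]]': depth seq [1 2 1 0 1 0 1 0 1 0 1 2 1 0 1 2 3 2 1 2 1 2 3 2 3 2 3 2 3 2 1 0]
  -> pairs=16 depth=3 groups=6 -> no
String 4 '[[]][[][]][][[]][[][][][][][][]][]': depth seq [1 2 1 0 1 2 1 2 1 0 1 0 1 2 1 0 1 2 1 2 1 2 1 2 1 2 1 2 1 2 1 0 1 0]
  -> pairs=17 depth=2 groups=6 -> no

Answer: yes no no no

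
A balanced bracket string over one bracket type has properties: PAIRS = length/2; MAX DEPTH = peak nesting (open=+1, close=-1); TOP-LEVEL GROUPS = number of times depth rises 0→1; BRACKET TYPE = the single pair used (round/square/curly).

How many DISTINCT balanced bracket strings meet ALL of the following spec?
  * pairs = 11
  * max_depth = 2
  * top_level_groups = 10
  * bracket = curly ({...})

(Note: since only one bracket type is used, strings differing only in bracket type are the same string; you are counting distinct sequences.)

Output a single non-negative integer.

Answer: 10

Derivation:
Spec: pairs=11 depth=2 groups=10
Count(depth <= 2) = 10
Count(depth <= 1) = 0
Count(depth == 2) = 10 - 0 = 10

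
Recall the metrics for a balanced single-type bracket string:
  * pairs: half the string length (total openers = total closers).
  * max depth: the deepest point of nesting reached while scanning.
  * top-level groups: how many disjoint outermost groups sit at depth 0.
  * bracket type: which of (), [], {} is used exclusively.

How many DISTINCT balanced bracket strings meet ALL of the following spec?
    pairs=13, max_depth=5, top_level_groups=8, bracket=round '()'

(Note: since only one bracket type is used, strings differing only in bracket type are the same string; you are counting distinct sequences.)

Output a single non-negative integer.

Spec: pairs=13 depth=5 groups=8
Count(depth <= 5) = 3800
Count(depth <= 4) = 3688
Count(depth == 5) = 3800 - 3688 = 112

Answer: 112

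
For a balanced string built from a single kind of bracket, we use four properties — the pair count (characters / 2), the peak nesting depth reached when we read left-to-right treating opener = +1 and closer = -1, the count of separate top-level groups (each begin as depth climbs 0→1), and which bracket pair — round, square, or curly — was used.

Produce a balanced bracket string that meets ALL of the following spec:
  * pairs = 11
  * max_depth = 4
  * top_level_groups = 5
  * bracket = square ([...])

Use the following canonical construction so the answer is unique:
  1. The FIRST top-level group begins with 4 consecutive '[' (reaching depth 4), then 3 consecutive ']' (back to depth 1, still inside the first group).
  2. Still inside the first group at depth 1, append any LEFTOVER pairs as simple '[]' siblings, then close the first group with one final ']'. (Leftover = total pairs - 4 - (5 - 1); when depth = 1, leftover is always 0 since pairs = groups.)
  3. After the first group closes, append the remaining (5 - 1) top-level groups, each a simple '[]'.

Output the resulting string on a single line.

Answer: [[[[]]][][][]][][][][]

Derivation:
Spec: pairs=11 depth=4 groups=5
Leftover pairs = 11 - 4 - (5-1) = 3
First group: deep chain of depth 4 + 3 sibling pairs
Remaining 4 groups: simple '[]' each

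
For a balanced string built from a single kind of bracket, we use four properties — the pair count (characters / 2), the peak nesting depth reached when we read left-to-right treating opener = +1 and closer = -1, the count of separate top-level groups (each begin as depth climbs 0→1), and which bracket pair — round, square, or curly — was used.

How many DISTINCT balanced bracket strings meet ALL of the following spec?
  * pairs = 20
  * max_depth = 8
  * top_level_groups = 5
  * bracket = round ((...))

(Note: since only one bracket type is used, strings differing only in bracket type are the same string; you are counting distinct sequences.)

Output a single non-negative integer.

Spec: pairs=20 depth=8 groups=5
Count(depth <= 8) = 449151560
Count(depth <= 7) = 420282805
Count(depth == 8) = 449151560 - 420282805 = 28868755

Answer: 28868755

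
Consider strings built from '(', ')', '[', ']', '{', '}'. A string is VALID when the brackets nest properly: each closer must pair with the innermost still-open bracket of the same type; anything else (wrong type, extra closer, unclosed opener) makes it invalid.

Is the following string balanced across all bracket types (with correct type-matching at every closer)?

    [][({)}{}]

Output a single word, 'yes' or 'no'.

pos 0: push '['; stack = [
pos 1: ']' matches '['; pop; stack = (empty)
pos 2: push '['; stack = [
pos 3: push '('; stack = [(
pos 4: push '{'; stack = [({
pos 5: saw closer ')' but top of stack is '{' (expected '}') → INVALID
Verdict: type mismatch at position 5: ')' closes '{' → no

Answer: no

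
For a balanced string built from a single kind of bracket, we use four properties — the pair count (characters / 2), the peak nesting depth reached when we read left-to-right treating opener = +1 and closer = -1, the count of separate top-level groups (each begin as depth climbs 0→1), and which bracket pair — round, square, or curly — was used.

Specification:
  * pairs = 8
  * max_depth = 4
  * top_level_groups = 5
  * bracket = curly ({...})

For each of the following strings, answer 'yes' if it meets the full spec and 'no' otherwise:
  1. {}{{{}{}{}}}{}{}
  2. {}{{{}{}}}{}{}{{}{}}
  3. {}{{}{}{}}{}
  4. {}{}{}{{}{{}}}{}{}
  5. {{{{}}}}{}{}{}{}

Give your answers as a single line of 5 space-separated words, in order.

Answer: no no no no yes

Derivation:
String 1 '{}{{{}{}{}}}{}{}': depth seq [1 0 1 2 3 2 3 2 3 2 1 0 1 0 1 0]
  -> pairs=8 depth=3 groups=4 -> no
String 2 '{}{{{}{}}}{}{}{{}{}}': depth seq [1 0 1 2 3 2 3 2 1 0 1 0 1 0 1 2 1 2 1 0]
  -> pairs=10 depth=3 groups=5 -> no
String 3 '{}{{}{}{}}{}': depth seq [1 0 1 2 1 2 1 2 1 0 1 0]
  -> pairs=6 depth=2 groups=3 -> no
String 4 '{}{}{}{{}{{}}}{}{}': depth seq [1 0 1 0 1 0 1 2 1 2 3 2 1 0 1 0 1 0]
  -> pairs=9 depth=3 groups=6 -> no
String 5 '{{{{}}}}{}{}{}{}': depth seq [1 2 3 4 3 2 1 0 1 0 1 0 1 0 1 0]
  -> pairs=8 depth=4 groups=5 -> yes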